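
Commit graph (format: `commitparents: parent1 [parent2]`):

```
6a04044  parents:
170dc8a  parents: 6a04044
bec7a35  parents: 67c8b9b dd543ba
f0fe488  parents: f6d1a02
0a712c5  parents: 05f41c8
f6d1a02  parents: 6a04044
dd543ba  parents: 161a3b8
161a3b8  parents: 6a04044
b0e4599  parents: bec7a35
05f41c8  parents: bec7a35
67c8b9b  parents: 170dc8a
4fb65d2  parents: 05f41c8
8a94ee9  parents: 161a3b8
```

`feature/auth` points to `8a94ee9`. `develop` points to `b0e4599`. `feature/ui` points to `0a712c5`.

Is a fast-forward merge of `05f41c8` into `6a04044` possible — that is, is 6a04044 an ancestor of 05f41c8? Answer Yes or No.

A fast-forward from 6a04044 to 05f41c8 is possible iff 6a04044 is an ancestor of 05f41c8.
Ancestors of 05f41c8: {05f41c8, 161a3b8, 170dc8a, 67c8b9b, 6a04044, bec7a35, dd543ba}.
6a04044 is among them, so fast-forward is possible.

Yes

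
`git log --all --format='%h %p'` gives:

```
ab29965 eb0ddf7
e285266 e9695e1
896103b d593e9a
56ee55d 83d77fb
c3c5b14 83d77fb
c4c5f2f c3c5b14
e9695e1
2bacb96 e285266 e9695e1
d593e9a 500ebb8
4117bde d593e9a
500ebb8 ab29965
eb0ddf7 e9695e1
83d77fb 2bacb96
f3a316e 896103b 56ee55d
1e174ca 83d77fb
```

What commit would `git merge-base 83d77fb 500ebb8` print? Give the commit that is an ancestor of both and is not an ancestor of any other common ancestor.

e9695e1

Ancestors of 83d77fb: {2bacb96, 83d77fb, e285266, e9695e1}.
Ancestors of 500ebb8: {500ebb8, ab29965, e9695e1, eb0ddf7}.
Common ancestors: {e9695e1}.
The only common ancestor is e9695e1, so it is the merge base.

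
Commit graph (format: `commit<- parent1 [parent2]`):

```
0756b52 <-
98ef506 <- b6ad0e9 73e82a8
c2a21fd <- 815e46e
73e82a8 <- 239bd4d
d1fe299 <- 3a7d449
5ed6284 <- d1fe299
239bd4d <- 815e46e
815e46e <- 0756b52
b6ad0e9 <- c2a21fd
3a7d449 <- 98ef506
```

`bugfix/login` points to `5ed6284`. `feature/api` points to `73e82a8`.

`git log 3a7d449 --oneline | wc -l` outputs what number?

8

Walking parent pointers from 3a7d449: reachable set = {0756b52, 239bd4d, 3a7d449, 73e82a8, 815e46e, 98ef506, b6ad0e9, c2a21fd}.
That is 8 commits.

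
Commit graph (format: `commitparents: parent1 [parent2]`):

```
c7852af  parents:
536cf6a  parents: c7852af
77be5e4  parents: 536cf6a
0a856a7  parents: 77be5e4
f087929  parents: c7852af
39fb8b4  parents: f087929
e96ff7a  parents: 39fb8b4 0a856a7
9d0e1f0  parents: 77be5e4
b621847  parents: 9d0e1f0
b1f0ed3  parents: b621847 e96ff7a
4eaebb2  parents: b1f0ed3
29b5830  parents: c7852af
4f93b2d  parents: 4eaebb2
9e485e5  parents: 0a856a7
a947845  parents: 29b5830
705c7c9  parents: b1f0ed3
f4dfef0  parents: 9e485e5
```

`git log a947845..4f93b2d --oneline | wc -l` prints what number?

Reachable from 4f93b2d: {0a856a7, 39fb8b4, 4eaebb2, 4f93b2d, 536cf6a, 77be5e4, 9d0e1f0, b1f0ed3, b621847, c7852af, e96ff7a, f087929}.
Reachable from a947845: {29b5830, a947845, c7852af}.
In 4f93b2d's history but not a947845's: {0a856a7, 39fb8b4, 4eaebb2, 4f93b2d, 536cf6a, 77be5e4, 9d0e1f0, b1f0ed3, b621847, e96ff7a, f087929} — 11 commits.

11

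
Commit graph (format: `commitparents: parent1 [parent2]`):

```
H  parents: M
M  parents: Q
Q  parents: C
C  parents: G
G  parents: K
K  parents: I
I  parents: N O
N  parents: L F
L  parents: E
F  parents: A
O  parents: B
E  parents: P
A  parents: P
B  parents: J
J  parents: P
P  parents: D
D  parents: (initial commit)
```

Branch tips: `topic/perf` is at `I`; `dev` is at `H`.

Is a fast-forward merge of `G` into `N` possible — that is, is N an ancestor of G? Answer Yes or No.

Yes

A fast-forward from N to G is possible iff N is an ancestor of G.
Ancestors of G: {A, B, D, E, F, G, I, J, K, L, N, O, P}.
N is among them, so fast-forward is possible.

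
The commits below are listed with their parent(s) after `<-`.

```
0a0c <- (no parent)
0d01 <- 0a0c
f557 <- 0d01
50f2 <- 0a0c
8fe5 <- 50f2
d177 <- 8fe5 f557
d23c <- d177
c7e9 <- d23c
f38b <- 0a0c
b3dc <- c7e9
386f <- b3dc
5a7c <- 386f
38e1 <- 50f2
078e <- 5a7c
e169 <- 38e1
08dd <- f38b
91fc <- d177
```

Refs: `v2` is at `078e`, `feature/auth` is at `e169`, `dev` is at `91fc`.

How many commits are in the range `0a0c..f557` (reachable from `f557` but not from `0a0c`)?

Reachable from f557: {0a0c, 0d01, f557}.
Reachable from 0a0c: {0a0c}.
In f557's history but not 0a0c's: {0d01, f557} — 2 commits.

2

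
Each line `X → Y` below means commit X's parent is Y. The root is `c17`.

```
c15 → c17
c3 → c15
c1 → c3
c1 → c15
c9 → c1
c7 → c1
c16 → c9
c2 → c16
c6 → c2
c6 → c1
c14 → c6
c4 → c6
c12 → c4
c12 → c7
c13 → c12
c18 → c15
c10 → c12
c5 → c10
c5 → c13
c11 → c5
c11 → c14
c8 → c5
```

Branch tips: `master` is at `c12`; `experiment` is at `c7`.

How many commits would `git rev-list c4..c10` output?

Reachable from c10: {c1, c10, c12, c15, c16, c17, c2, c3, c4, c6, c7, c9}.
Reachable from c4: {c1, c15, c16, c17, c2, c3, c4, c6, c9}.
In c10's history but not c4's: {c10, c12, c7} — 3 commits.

3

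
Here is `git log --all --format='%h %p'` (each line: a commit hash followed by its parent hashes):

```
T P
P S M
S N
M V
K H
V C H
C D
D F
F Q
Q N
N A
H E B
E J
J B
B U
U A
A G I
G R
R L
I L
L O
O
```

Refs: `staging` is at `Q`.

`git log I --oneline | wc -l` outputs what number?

3

Walking parent pointers from I: reachable set = {I, L, O}.
That is 3 commits.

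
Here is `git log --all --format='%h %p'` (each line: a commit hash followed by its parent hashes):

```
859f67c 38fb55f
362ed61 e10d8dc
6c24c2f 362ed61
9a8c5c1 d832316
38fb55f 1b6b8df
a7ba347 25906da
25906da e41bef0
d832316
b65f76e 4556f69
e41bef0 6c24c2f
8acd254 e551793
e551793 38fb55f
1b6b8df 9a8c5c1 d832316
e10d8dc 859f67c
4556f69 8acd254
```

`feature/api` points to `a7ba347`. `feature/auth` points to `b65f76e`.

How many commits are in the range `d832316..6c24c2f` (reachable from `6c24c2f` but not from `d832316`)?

7

Reachable from 6c24c2f: {1b6b8df, 362ed61, 38fb55f, 6c24c2f, 859f67c, 9a8c5c1, d832316, e10d8dc}.
Reachable from d832316: {d832316}.
In 6c24c2f's history but not d832316's: {1b6b8df, 362ed61, 38fb55f, 6c24c2f, 859f67c, 9a8c5c1, e10d8dc} — 7 commits.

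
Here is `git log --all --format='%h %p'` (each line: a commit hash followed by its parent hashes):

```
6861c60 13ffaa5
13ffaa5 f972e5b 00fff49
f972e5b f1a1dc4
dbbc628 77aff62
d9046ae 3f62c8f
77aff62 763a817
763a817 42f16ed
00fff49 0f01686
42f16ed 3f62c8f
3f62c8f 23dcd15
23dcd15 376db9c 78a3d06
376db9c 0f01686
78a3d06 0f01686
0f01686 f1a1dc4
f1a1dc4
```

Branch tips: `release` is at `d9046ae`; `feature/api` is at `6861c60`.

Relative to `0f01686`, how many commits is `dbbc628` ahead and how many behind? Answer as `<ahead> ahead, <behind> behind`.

8 ahead, 0 behind

Reachable from dbbc628: {0f01686, 23dcd15, 376db9c, 3f62c8f, 42f16ed, 763a817, 77aff62, 78a3d06, dbbc628, f1a1dc4}.
Reachable from 0f01686: {0f01686, f1a1dc4}.
Only in dbbc628's history (ahead): {23dcd15, 376db9c, 3f62c8f, 42f16ed, 763a817, 77aff62, 78a3d06, dbbc628} — 8.
Only in 0f01686's history (behind): {} — 0.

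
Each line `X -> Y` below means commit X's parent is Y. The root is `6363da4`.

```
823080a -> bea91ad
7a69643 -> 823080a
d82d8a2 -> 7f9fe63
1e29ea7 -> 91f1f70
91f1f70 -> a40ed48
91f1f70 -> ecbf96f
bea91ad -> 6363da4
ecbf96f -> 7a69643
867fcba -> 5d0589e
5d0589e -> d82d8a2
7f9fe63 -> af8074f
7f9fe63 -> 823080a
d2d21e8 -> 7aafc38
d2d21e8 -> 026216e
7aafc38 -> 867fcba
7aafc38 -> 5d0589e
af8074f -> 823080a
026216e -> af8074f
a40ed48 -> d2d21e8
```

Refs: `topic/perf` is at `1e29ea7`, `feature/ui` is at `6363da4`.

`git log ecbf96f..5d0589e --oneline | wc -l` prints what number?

4

Reachable from 5d0589e: {5d0589e, 6363da4, 7f9fe63, 823080a, af8074f, bea91ad, d82d8a2}.
Reachable from ecbf96f: {6363da4, 7a69643, 823080a, bea91ad, ecbf96f}.
In 5d0589e's history but not ecbf96f's: {5d0589e, 7f9fe63, af8074f, d82d8a2} — 4 commits.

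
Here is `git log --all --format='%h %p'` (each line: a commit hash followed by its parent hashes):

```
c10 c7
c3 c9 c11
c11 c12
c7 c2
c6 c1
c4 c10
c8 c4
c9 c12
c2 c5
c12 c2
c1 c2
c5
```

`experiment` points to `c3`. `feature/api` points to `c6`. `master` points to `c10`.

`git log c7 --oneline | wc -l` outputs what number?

Walking parent pointers from c7: reachable set = {c2, c5, c7}.
That is 3 commits.

3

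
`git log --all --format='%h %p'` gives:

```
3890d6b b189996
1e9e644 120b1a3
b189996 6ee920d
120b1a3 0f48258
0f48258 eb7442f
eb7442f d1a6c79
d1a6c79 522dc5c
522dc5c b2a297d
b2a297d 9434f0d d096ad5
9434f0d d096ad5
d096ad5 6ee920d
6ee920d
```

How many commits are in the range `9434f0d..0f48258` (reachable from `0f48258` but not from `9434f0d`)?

5

Reachable from 0f48258: {0f48258, 522dc5c, 6ee920d, 9434f0d, b2a297d, d096ad5, d1a6c79, eb7442f}.
Reachable from 9434f0d: {6ee920d, 9434f0d, d096ad5}.
In 0f48258's history but not 9434f0d's: {0f48258, 522dc5c, b2a297d, d1a6c79, eb7442f} — 5 commits.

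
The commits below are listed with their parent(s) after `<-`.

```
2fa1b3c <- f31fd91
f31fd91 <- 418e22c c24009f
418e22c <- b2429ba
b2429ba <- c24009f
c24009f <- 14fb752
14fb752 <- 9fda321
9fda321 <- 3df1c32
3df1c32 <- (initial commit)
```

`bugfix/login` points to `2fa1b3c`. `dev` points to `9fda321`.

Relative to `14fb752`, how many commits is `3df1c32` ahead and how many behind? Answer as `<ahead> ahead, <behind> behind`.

0 ahead, 2 behind

Reachable from 3df1c32: {3df1c32}.
Reachable from 14fb752: {14fb752, 3df1c32, 9fda321}.
Only in 3df1c32's history (ahead): {} — 0.
Only in 14fb752's history (behind): {14fb752, 9fda321} — 2.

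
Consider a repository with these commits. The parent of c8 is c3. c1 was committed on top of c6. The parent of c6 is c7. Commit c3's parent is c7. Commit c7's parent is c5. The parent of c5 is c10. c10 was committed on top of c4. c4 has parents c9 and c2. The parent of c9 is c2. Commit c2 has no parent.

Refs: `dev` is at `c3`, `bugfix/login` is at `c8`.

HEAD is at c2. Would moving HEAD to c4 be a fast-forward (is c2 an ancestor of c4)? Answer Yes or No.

A fast-forward from c2 to c4 is possible iff c2 is an ancestor of c4.
Ancestors of c4: {c2, c4, c9}.
c2 is among them, so fast-forward is possible.

Yes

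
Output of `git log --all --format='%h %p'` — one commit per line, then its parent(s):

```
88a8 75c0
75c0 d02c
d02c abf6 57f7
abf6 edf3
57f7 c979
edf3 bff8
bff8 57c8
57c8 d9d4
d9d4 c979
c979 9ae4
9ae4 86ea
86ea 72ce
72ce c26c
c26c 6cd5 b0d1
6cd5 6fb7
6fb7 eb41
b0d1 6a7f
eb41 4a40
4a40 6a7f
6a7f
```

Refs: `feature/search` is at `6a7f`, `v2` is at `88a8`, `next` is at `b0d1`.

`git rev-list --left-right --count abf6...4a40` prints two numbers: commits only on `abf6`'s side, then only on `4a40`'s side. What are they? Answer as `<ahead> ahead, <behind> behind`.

14 ahead, 0 behind

Reachable from abf6: {4a40, 57c8, 6a7f, 6cd5, 6fb7, 72ce, 86ea, 9ae4, abf6, b0d1, bff8, c26c, c979, d9d4, eb41, edf3}.
Reachable from 4a40: {4a40, 6a7f}.
Only in abf6's history (ahead): {57c8, 6cd5, 6fb7, 72ce, 86ea, 9ae4, abf6, b0d1, bff8, c26c, c979, d9d4, eb41, edf3} — 14.
Only in 4a40's history (behind): {} — 0.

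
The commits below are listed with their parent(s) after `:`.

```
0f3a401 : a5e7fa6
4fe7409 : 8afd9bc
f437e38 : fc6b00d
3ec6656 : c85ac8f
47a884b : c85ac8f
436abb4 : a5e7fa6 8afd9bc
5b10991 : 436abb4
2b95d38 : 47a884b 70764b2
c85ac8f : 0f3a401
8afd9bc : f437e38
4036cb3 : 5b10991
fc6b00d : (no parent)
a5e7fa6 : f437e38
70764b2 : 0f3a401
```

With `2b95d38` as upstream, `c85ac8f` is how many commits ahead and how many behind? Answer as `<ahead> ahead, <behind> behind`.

0 ahead, 3 behind

Reachable from c85ac8f: {0f3a401, a5e7fa6, c85ac8f, f437e38, fc6b00d}.
Reachable from 2b95d38: {0f3a401, 2b95d38, 47a884b, 70764b2, a5e7fa6, c85ac8f, f437e38, fc6b00d}.
Only in c85ac8f's history (ahead): {} — 0.
Only in 2b95d38's history (behind): {2b95d38, 47a884b, 70764b2} — 3.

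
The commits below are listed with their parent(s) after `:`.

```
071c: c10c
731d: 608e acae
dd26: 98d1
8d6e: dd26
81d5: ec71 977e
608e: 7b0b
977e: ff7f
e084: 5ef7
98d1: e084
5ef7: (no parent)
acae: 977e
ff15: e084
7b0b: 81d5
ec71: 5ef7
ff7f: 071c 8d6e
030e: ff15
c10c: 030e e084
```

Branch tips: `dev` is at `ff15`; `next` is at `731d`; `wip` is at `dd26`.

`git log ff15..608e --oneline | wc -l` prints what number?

12

Reachable from 608e: {030e, 071c, 5ef7, 608e, 7b0b, 81d5, 8d6e, 977e, 98d1, c10c, dd26, e084, ec71, ff15, ff7f}.
Reachable from ff15: {5ef7, e084, ff15}.
In 608e's history but not ff15's: {030e, 071c, 608e, 7b0b, 81d5, 8d6e, 977e, 98d1, c10c, dd26, ec71, ff7f} — 12 commits.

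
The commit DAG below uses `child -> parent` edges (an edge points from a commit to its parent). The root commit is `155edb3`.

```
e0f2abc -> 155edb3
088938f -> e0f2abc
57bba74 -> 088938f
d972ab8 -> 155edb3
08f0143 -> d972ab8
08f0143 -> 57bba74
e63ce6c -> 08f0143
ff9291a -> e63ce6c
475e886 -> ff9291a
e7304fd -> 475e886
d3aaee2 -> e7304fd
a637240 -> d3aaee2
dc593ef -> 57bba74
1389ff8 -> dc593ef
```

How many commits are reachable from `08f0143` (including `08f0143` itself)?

Walking parent pointers from 08f0143: reachable set = {088938f, 08f0143, 155edb3, 57bba74, d972ab8, e0f2abc}.
That is 6 commits.

6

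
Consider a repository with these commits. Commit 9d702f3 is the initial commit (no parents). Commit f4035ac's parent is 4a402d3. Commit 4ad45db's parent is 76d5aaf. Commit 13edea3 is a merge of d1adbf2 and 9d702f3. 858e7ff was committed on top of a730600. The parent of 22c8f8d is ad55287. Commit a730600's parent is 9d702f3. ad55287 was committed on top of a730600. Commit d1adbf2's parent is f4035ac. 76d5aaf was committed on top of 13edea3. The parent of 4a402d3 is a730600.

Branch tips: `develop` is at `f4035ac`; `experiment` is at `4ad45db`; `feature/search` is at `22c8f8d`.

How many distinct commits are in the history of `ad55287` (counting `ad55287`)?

3

Walking parent pointers from ad55287: reachable set = {9d702f3, a730600, ad55287}.
That is 3 commits.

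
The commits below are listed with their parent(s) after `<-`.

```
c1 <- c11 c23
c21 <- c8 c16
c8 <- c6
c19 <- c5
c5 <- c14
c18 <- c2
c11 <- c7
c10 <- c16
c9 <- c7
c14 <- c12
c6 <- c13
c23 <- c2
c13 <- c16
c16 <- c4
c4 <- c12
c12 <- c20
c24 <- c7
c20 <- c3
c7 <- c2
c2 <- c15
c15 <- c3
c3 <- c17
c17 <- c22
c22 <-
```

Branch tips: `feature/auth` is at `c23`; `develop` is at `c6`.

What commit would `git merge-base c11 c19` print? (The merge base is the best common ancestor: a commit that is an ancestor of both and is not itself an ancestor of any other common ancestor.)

Ancestors of c11: {c11, c15, c17, c2, c22, c3, c7}.
Ancestors of c19: {c12, c14, c17, c19, c20, c22, c3, c5}.
Common ancestors: {c17, c22, c3}.
Among these, c3 is not an ancestor of any other common ancestor — it is the merge base.

c3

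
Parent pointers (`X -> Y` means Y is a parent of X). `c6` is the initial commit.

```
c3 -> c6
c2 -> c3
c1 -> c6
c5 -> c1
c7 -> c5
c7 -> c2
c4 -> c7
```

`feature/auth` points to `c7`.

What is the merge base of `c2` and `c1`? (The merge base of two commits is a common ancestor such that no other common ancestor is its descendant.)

c6

Ancestors of c2: {c2, c3, c6}.
Ancestors of c1: {c1, c6}.
Common ancestors: {c6}.
The only common ancestor is c6, so it is the merge base.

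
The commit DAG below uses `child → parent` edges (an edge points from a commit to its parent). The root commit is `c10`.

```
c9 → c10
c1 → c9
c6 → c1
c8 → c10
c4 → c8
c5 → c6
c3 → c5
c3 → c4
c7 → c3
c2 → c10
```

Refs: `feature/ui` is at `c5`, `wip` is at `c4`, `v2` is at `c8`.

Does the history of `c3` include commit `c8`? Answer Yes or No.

Yes

Ancestors of c3 (commits reachable by following parents): {c1, c10, c3, c4, c5, c6, c8, c9}.
c8 is in that set, so it is an ancestor of c3.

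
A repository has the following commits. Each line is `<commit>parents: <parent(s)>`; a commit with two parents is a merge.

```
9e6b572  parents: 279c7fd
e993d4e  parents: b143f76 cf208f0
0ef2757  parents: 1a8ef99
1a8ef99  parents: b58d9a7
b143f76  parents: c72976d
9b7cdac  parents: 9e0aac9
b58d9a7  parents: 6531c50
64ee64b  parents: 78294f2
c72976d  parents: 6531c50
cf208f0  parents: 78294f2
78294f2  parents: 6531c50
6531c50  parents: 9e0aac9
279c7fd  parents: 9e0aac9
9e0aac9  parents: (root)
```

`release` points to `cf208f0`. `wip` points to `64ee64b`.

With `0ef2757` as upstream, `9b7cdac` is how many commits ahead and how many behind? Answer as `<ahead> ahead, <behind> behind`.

1 ahead, 4 behind

Reachable from 9b7cdac: {9b7cdac, 9e0aac9}.
Reachable from 0ef2757: {0ef2757, 1a8ef99, 6531c50, 9e0aac9, b58d9a7}.
Only in 9b7cdac's history (ahead): {9b7cdac} — 1.
Only in 0ef2757's history (behind): {0ef2757, 1a8ef99, 6531c50, b58d9a7} — 4.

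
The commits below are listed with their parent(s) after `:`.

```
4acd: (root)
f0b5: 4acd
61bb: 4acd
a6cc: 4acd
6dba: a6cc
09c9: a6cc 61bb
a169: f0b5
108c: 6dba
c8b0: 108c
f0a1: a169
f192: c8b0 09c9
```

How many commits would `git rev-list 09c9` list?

4

Walking parent pointers from 09c9: reachable set = {09c9, 4acd, 61bb, a6cc}.
That is 4 commits.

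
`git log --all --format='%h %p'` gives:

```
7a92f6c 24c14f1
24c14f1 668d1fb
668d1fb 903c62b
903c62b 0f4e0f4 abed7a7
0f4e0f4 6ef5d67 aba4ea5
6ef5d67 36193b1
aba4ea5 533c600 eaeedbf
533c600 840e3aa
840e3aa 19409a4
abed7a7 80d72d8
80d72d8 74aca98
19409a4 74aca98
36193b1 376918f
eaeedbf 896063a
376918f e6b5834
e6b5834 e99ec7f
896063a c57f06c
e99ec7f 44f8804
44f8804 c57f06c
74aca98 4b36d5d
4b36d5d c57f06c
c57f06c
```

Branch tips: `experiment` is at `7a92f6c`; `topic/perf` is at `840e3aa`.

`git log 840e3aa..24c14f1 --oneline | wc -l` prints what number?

Reachable from 24c14f1: {0f4e0f4, 19409a4, 24c14f1, 36193b1, 376918f, 44f8804, 4b36d5d, 533c600, 668d1fb, 6ef5d67, 74aca98, 80d72d8, 840e3aa, 896063a, 903c62b, aba4ea5, abed7a7, c57f06c, e6b5834, e99ec7f, eaeedbf}.
Reachable from 840e3aa: {19409a4, 4b36d5d, 74aca98, 840e3aa, c57f06c}.
In 24c14f1's history but not 840e3aa's: {0f4e0f4, 24c14f1, 36193b1, 376918f, 44f8804, 533c600, 668d1fb, 6ef5d67, 80d72d8, 896063a, 903c62b, aba4ea5, abed7a7, e6b5834, e99ec7f, eaeedbf} — 16 commits.

16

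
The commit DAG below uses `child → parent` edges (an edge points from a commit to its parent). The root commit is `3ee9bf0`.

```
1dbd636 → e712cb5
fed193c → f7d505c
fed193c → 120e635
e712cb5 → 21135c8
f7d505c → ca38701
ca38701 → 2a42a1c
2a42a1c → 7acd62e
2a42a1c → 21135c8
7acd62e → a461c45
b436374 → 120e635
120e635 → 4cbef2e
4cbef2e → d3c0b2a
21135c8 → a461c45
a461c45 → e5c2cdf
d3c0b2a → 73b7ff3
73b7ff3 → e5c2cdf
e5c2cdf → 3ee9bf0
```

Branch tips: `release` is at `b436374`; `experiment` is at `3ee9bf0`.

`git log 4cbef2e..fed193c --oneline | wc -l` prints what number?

Reachable from fed193c: {120e635, 21135c8, 2a42a1c, 3ee9bf0, 4cbef2e, 73b7ff3, 7acd62e, a461c45, ca38701, d3c0b2a, e5c2cdf, f7d505c, fed193c}.
Reachable from 4cbef2e: {3ee9bf0, 4cbef2e, 73b7ff3, d3c0b2a, e5c2cdf}.
In fed193c's history but not 4cbef2e's: {120e635, 21135c8, 2a42a1c, 7acd62e, a461c45, ca38701, f7d505c, fed193c} — 8 commits.

8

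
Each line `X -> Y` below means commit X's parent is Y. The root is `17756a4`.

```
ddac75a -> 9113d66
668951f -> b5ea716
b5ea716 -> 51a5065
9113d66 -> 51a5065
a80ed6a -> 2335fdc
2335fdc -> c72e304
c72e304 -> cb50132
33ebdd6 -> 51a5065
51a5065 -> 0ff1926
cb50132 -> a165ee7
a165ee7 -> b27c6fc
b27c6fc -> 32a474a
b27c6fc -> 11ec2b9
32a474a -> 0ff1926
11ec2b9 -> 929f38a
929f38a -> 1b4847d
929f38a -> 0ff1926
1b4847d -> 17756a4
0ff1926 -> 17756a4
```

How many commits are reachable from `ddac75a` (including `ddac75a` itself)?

5

Walking parent pointers from ddac75a: reachable set = {0ff1926, 17756a4, 51a5065, 9113d66, ddac75a}.
That is 5 commits.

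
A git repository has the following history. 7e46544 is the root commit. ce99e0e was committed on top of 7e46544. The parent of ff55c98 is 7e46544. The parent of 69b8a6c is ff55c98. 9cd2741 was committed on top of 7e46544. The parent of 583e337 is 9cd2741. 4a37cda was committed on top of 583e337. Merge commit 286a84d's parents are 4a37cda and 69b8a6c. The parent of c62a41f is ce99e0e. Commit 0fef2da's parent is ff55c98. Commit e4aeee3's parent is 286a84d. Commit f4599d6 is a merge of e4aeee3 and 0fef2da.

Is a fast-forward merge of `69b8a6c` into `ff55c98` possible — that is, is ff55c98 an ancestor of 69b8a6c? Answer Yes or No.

A fast-forward from ff55c98 to 69b8a6c is possible iff ff55c98 is an ancestor of 69b8a6c.
Ancestors of 69b8a6c: {69b8a6c, 7e46544, ff55c98}.
ff55c98 is among them, so fast-forward is possible.

Yes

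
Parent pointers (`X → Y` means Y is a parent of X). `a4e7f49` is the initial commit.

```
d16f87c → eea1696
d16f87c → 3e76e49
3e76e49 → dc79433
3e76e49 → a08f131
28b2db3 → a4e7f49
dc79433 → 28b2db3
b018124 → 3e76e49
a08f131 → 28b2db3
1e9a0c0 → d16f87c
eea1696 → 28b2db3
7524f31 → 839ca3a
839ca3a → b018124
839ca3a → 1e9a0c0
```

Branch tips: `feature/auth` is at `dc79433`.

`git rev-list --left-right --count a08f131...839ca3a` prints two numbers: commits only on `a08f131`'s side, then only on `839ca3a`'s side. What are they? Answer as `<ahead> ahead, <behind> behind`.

Reachable from a08f131: {28b2db3, a08f131, a4e7f49}.
Reachable from 839ca3a: {1e9a0c0, 28b2db3, 3e76e49, 839ca3a, a08f131, a4e7f49, b018124, d16f87c, dc79433, eea1696}.
Only in a08f131's history (ahead): {} — 0.
Only in 839ca3a's history (behind): {1e9a0c0, 3e76e49, 839ca3a, b018124, d16f87c, dc79433, eea1696} — 7.

0 ahead, 7 behind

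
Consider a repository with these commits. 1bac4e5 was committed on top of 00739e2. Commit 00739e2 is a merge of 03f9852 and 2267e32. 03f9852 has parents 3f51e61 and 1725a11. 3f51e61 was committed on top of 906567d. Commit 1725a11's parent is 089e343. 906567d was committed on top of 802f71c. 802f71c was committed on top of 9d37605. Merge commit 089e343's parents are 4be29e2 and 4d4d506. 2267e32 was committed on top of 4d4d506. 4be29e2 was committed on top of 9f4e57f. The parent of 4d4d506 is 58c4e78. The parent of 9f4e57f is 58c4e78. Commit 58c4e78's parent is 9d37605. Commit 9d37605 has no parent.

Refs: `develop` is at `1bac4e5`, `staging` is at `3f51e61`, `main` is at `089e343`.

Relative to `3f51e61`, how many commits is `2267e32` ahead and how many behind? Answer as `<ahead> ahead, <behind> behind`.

Reachable from 2267e32: {2267e32, 4d4d506, 58c4e78, 9d37605}.
Reachable from 3f51e61: {3f51e61, 802f71c, 906567d, 9d37605}.
Only in 2267e32's history (ahead): {2267e32, 4d4d506, 58c4e78} — 3.
Only in 3f51e61's history (behind): {3f51e61, 802f71c, 906567d} — 3.

3 ahead, 3 behind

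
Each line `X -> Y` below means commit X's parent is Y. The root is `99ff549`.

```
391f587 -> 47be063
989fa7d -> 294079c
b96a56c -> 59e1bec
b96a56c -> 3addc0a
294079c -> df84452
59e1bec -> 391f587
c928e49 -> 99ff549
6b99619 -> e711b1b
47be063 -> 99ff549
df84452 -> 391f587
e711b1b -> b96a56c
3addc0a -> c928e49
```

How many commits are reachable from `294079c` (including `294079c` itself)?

5

Walking parent pointers from 294079c: reachable set = {294079c, 391f587, 47be063, 99ff549, df84452}.
That is 5 commits.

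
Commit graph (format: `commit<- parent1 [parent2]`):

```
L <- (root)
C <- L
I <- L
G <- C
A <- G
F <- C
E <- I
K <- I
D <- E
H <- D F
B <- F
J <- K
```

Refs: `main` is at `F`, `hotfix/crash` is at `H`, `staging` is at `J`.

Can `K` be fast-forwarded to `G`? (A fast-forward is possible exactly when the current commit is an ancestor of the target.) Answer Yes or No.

A fast-forward from K to G is possible iff K is an ancestor of G.
Ancestors of G: {C, G, L}.
K is not among them, so fast-forward is not possible.

No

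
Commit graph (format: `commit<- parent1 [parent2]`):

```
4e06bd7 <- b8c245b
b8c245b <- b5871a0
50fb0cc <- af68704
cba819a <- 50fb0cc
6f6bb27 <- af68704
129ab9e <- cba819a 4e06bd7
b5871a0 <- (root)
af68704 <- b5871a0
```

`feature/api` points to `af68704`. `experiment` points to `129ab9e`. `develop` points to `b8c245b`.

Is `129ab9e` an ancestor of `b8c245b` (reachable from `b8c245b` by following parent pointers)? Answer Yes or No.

Ancestors of b8c245b: {b5871a0, b8c245b}.
129ab9e is not in that set, so it is not an ancestor of b8c245b.

No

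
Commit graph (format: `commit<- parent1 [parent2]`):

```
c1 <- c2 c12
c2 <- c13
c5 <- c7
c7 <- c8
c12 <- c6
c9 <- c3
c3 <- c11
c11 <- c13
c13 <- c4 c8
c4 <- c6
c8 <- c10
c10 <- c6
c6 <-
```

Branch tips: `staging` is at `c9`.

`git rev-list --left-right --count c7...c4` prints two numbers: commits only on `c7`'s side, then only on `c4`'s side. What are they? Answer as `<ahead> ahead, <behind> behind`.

3 ahead, 1 behind

Reachable from c7: {c10, c6, c7, c8}.
Reachable from c4: {c4, c6}.
Only in c7's history (ahead): {c10, c7, c8} — 3.
Only in c4's history (behind): {c4} — 1.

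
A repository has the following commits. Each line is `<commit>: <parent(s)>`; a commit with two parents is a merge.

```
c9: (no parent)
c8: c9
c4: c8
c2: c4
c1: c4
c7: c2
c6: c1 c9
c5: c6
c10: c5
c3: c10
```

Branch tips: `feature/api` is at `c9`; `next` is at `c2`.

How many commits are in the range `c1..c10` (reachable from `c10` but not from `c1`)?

Reachable from c10: {c1, c10, c4, c5, c6, c8, c9}.
Reachable from c1: {c1, c4, c8, c9}.
In c10's history but not c1's: {c10, c5, c6} — 3 commits.

3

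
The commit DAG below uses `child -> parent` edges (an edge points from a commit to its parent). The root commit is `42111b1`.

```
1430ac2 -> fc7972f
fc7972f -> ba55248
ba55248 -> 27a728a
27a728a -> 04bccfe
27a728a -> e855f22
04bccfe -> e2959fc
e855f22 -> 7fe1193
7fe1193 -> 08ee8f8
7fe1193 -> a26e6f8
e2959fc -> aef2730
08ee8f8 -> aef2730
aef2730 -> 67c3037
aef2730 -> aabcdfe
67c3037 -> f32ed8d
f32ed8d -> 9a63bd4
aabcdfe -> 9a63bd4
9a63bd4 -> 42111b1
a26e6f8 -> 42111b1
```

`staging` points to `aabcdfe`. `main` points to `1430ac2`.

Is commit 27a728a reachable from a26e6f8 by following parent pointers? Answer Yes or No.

No

Ancestors of a26e6f8: {42111b1, a26e6f8}.
27a728a is not in that set, so it is not an ancestor of a26e6f8.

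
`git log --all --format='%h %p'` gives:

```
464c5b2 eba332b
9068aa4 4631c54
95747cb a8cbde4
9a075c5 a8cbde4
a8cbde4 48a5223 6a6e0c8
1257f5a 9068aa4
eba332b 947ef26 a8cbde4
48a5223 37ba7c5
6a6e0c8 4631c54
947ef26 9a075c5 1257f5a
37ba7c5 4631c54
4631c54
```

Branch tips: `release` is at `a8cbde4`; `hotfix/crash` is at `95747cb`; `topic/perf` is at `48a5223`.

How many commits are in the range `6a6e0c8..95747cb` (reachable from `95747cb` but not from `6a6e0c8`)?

Reachable from 95747cb: {37ba7c5, 4631c54, 48a5223, 6a6e0c8, 95747cb, a8cbde4}.
Reachable from 6a6e0c8: {4631c54, 6a6e0c8}.
In 95747cb's history but not 6a6e0c8's: {37ba7c5, 48a5223, 95747cb, a8cbde4} — 4 commits.

4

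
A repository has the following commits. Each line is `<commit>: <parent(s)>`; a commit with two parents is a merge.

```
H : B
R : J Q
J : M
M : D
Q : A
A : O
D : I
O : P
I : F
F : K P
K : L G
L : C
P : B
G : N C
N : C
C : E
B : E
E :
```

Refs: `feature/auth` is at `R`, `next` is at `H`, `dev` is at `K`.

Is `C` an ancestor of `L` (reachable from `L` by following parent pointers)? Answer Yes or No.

Ancestors of L (commits reachable by following parents): {C, E, L}.
C is in that set, so it is an ancestor of L.

Yes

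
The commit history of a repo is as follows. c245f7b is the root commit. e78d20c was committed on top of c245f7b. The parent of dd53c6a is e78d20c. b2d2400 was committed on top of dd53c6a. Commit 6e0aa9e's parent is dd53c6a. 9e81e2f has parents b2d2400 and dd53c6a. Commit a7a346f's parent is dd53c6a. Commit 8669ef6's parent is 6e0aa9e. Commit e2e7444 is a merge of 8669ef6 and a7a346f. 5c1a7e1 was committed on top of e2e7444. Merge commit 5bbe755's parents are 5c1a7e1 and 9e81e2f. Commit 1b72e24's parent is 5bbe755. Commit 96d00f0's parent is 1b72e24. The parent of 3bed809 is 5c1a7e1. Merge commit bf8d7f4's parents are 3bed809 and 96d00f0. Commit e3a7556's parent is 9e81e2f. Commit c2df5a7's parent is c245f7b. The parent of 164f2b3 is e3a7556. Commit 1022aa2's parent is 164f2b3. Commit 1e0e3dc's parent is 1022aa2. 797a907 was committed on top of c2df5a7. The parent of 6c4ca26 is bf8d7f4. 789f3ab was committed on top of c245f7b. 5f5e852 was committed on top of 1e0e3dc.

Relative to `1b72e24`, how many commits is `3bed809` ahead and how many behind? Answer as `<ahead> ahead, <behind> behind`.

Reachable from 3bed809: {3bed809, 5c1a7e1, 6e0aa9e, 8669ef6, a7a346f, c245f7b, dd53c6a, e2e7444, e78d20c}.
Reachable from 1b72e24: {1b72e24, 5bbe755, 5c1a7e1, 6e0aa9e, 8669ef6, 9e81e2f, a7a346f, b2d2400, c245f7b, dd53c6a, e2e7444, e78d20c}.
Only in 3bed809's history (ahead): {3bed809} — 1.
Only in 1b72e24's history (behind): {1b72e24, 5bbe755, 9e81e2f, b2d2400} — 4.

1 ahead, 4 behind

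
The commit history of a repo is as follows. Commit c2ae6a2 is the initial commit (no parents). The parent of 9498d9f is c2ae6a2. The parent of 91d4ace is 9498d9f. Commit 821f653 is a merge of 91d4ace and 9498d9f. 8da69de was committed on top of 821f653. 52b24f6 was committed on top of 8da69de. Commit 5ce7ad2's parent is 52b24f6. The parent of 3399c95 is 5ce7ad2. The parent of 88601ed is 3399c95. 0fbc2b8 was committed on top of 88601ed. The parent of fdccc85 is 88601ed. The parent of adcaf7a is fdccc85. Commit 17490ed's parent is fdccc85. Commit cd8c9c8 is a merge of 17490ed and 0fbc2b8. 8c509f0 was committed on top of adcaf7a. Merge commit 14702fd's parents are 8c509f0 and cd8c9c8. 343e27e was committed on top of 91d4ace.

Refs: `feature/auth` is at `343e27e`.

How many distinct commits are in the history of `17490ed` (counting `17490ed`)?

11

Walking parent pointers from 17490ed: reachable set = {17490ed, 3399c95, 52b24f6, 5ce7ad2, 821f653, 88601ed, 8da69de, 91d4ace, 9498d9f, c2ae6a2, fdccc85}.
That is 11 commits.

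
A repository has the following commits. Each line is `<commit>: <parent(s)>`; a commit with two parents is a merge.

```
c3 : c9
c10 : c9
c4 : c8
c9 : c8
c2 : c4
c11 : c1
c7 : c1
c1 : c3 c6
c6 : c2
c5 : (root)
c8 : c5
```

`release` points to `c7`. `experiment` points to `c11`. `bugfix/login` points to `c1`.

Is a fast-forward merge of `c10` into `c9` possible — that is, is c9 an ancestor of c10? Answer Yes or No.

A fast-forward from c9 to c10 is possible iff c9 is an ancestor of c10.
Ancestors of c10: {c10, c5, c8, c9}.
c9 is among them, so fast-forward is possible.

Yes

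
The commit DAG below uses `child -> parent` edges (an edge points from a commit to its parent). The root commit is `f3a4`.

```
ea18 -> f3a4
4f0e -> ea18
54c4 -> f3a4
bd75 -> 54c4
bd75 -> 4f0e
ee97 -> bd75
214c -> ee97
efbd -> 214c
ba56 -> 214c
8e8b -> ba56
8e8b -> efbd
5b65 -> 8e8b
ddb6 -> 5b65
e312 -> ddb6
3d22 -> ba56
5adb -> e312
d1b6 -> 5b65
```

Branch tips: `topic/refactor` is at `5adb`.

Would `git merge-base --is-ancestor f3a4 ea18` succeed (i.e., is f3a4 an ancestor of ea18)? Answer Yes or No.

Yes

Ancestors of ea18 (commits reachable by following parents): {ea18, f3a4}.
f3a4 is in that set, so it is an ancestor of ea18.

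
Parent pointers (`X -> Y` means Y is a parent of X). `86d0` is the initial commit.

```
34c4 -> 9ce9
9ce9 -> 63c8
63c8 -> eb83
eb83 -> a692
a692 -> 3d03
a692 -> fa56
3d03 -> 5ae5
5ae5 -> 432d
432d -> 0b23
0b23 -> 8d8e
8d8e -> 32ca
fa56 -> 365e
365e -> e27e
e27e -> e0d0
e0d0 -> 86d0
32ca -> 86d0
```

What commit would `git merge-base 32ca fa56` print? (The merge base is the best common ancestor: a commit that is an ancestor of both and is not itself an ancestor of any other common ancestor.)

86d0

Ancestors of 32ca: {32ca, 86d0}.
Ancestors of fa56: {365e, 86d0, e0d0, e27e, fa56}.
Common ancestors: {86d0}.
The only common ancestor is 86d0, so it is the merge base.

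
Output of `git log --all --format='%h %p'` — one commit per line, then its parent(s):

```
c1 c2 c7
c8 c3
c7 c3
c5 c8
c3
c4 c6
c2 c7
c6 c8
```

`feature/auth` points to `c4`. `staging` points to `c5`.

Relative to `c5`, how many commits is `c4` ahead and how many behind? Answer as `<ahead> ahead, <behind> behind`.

2 ahead, 1 behind

Reachable from c4: {c3, c4, c6, c8}.
Reachable from c5: {c3, c5, c8}.
Only in c4's history (ahead): {c4, c6} — 2.
Only in c5's history (behind): {c5} — 1.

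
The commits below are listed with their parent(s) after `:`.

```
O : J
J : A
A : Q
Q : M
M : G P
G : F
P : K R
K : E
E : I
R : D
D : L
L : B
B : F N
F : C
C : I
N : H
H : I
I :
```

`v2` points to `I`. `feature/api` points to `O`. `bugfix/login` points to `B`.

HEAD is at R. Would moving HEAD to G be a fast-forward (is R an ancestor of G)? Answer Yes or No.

No

A fast-forward from R to G is possible iff R is an ancestor of G.
Ancestors of G: {C, F, G, I}.
R is not among them, so fast-forward is not possible.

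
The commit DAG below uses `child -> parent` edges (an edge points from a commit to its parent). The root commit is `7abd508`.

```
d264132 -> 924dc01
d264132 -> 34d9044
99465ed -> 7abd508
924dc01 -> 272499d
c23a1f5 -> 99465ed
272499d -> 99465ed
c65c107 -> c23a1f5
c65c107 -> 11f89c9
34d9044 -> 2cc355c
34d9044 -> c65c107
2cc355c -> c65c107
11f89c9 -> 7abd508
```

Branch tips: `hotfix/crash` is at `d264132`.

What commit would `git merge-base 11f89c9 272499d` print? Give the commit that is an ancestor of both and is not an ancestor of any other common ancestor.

Ancestors of 11f89c9: {11f89c9, 7abd508}.
Ancestors of 272499d: {272499d, 7abd508, 99465ed}.
Common ancestors: {7abd508}.
The only common ancestor is 7abd508, so it is the merge base.

7abd508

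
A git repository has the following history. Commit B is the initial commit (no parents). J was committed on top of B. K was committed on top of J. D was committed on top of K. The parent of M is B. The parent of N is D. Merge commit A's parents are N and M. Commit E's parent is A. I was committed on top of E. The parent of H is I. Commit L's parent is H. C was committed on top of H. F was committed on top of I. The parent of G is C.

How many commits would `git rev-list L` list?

11

Walking parent pointers from L: reachable set = {A, B, D, E, H, I, J, K, L, M, N}.
That is 11 commits.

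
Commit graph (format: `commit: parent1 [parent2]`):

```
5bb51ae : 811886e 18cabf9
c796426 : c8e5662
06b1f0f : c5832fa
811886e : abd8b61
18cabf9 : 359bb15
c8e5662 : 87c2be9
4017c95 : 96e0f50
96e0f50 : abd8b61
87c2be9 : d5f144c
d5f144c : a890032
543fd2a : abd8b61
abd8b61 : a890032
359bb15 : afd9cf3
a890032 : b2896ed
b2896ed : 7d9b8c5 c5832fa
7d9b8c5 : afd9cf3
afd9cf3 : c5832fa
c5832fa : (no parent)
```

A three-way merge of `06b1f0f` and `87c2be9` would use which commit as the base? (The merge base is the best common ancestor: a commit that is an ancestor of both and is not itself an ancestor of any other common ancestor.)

c5832fa

Ancestors of 06b1f0f: {06b1f0f, c5832fa}.
Ancestors of 87c2be9: {7d9b8c5, 87c2be9, a890032, afd9cf3, b2896ed, c5832fa, d5f144c}.
Common ancestors: {c5832fa}.
The only common ancestor is c5832fa, so it is the merge base.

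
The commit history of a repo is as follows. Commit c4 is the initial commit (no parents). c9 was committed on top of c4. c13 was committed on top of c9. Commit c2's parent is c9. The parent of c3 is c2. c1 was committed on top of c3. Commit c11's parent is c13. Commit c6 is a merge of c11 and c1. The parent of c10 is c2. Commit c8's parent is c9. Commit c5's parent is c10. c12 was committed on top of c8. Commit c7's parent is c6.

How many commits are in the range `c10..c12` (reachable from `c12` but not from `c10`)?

2

Reachable from c12: {c12, c4, c8, c9}.
Reachable from c10: {c10, c2, c4, c9}.
In c12's history but not c10's: {c12, c8} — 2 commits.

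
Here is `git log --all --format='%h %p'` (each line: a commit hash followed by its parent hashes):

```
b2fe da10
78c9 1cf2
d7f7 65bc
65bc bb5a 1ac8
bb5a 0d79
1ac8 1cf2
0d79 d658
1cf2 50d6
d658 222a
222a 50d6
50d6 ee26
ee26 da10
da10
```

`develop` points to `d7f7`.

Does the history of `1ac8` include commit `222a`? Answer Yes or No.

No

Ancestors of 1ac8: {1ac8, 1cf2, 50d6, da10, ee26}.
222a is not in that set, so it is not an ancestor of 1ac8.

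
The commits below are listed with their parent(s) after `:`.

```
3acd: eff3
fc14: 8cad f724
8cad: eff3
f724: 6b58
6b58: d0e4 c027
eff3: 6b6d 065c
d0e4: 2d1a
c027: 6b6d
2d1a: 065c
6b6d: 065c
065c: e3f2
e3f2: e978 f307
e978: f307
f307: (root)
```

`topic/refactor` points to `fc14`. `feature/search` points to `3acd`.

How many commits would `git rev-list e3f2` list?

Walking parent pointers from e3f2: reachable set = {e3f2, e978, f307}.
That is 3 commits.

3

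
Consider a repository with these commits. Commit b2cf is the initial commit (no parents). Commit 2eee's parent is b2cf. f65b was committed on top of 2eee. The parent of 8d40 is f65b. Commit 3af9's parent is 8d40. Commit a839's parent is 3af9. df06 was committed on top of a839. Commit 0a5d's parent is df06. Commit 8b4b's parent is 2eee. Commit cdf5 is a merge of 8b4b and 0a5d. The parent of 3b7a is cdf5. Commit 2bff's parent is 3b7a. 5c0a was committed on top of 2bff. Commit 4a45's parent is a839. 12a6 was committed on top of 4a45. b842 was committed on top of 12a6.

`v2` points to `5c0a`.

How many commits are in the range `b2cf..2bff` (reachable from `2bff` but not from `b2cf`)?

Reachable from 2bff: {0a5d, 2bff, 2eee, 3af9, 3b7a, 8b4b, 8d40, a839, b2cf, cdf5, df06, f65b}.
Reachable from b2cf: {b2cf}.
In 2bff's history but not b2cf's: {0a5d, 2bff, 2eee, 3af9, 3b7a, 8b4b, 8d40, a839, cdf5, df06, f65b} — 11 commits.

11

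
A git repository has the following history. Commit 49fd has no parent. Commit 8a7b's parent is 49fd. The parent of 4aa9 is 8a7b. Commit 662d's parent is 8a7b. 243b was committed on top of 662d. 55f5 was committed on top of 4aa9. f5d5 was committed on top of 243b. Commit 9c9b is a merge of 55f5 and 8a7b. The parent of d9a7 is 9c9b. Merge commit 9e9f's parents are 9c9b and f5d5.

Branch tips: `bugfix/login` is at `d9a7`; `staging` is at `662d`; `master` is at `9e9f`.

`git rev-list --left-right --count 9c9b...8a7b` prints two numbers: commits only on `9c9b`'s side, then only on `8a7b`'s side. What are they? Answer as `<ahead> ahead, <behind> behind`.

3 ahead, 0 behind

Reachable from 9c9b: {49fd, 4aa9, 55f5, 8a7b, 9c9b}.
Reachable from 8a7b: {49fd, 8a7b}.
Only in 9c9b's history (ahead): {4aa9, 55f5, 9c9b} — 3.
Only in 8a7b's history (behind): {} — 0.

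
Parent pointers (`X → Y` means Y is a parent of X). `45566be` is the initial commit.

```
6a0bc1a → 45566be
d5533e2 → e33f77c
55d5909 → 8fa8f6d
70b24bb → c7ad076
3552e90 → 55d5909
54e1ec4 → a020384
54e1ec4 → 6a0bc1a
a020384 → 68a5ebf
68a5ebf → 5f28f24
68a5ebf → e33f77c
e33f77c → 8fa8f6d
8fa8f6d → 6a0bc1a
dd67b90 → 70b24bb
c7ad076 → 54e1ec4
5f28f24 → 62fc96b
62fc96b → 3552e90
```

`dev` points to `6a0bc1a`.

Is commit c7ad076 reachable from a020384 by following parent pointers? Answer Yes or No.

No

Ancestors of a020384: {3552e90, 45566be, 55d5909, 5f28f24, 62fc96b, 68a5ebf, 6a0bc1a, 8fa8f6d, a020384, e33f77c}.
c7ad076 is not in that set, so it is not an ancestor of a020384.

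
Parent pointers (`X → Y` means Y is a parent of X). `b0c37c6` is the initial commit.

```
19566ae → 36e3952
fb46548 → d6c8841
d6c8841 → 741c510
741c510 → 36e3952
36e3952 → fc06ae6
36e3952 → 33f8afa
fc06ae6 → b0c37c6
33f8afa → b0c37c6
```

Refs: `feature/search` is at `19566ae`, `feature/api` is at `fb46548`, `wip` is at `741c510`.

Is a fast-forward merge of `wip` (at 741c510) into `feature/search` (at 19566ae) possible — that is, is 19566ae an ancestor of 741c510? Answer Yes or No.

No

A fast-forward from 19566ae to 741c510 is possible iff 19566ae is an ancestor of 741c510.
Ancestors of 741c510: {33f8afa, 36e3952, 741c510, b0c37c6, fc06ae6}.
19566ae is not among them, so fast-forward is not possible.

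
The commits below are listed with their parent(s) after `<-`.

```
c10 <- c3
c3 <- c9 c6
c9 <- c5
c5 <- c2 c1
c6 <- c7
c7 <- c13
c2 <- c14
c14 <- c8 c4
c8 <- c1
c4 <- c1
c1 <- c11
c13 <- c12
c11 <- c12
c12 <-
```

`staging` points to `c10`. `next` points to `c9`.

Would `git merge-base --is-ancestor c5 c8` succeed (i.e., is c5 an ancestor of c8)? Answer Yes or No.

Ancestors of c8: {c1, c11, c12, c8}.
c5 is not in that set, so it is not an ancestor of c8.

No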